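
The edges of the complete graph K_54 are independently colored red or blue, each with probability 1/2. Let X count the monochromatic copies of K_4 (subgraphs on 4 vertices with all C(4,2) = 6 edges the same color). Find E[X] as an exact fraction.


Let X = Σ_S X_S over the C(54, 4) = 316251 subsets S of size 4, where X_S = 1 if the K_4 on S is monochromatic.
For a fixed S, the K_4 on S has C(4, 2) = 6 edges. P[all 6 edges red] = (1/2)^6, and likewise for blue, so P[monochromatic] = 2·(1/2)^6 = 2^{1 − 6} = 1/32.
By linearity of expectation: E[X] = C(54, 4) · 2^{1 − 6} = 316251 · 1/32 = 316251/32.
Numerically: E[X] ≈ 9882.8438.

E[X] = C(54,4)·2^(1−C(4,2)) = 316251/32 ≈ 9882.8438.


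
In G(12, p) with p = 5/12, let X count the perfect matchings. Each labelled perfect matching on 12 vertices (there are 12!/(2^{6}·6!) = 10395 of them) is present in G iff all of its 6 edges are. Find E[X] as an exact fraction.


K_12 has 12!/(2^{6}·6!) = 10395 labelled perfect matchings.
For each such perfect matching H, let X_H = 1 if all 6 edges of H are present in G. Then P[X_H = 1] = p^{6} = (5/12)^{6} = 15625/2985984.
Summing the indicators: E[X] = Σ_H E[X_H] = 10395 · p^{6} = 10395 · 15625/2985984 = 6015625/110592.
Numerically: E[X] ≈ 54.39.

E[X] = 10395 · (5/12)^{6} = 6015625/110592 ≈ 54.39.


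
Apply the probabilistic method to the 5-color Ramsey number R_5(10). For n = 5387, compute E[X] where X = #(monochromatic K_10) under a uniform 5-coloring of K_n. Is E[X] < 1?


E[X] = C(5387, 10) · 5^{1 − 45} = 5624406917627224603154306376491 · 5^{−44} = 5624406917627224603154306376491/5684341886080801486968994140625.
As a reduced fraction: E[X] = 5624406917627224603154306376491/5684341886080801486968994140625 ≈ 0.9895.
Is E[X] < 1? YES.
Since E[X] < 1, there exists a 5-coloring of K_{5387} with no monochromatic K_10; hence R_5(10) > 5387.

E[X] = 5624406917627224603154306376491/5684341886080801486968994140625 ≈ 0.9895; E[X] < 1, so R_5(10) > 5387.


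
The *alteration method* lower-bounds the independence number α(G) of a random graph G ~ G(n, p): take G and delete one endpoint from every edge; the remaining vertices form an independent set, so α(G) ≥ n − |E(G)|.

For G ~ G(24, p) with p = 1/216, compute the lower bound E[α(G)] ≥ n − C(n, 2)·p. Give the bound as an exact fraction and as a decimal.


E[|E(G)|] = C(24, 2)·p = 276 · (1/216) = 23/18.
E[α(G)] ≥ n − E[|E(G)|] = 24 − 23/18 = 409/18.
Numerically: ≈ 22.722.
(This is only a lower bound; the true E[α(G)] may be larger.)

E[α(G)] ≥ 409/18 ≈ 22.722.


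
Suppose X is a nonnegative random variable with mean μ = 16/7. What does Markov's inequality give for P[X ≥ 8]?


μ = E[X] = 16/7, a = 8.
Markov: P[X ≥ 8] ≤ μ/a = (16/7)/8 = 2/7.
Numerically: ≈ 0.285714.
(Since a = 8 > μ = 2.285714, the bound 2/7 is < 1 and informative.)

P[X ≥ 8] ≤ 2/7 ≈ 0.285714.


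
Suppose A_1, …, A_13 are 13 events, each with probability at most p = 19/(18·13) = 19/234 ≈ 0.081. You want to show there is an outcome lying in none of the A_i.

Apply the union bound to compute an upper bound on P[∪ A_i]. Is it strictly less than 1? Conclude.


Union bound: P[∪_{i=1}^{13} A_i] ≤ Σ_i P[A_i] ≤ 13·p = 13·(19/234) = 19/18.
Numerically: 19/18 ≈ 1.056.
Is 19/18 < 1? NO.
Since the bound 19/18 is ≥ 1, the union bound is uninformative here; it does NOT by itself certify existence.

13·p = 19/18 ≈ 1.056; existence NOT certified by the union bound.


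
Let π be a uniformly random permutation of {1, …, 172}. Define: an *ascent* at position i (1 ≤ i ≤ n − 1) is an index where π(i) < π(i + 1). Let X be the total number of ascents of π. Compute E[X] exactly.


Write X = Σ X_I over i = 1, …, 171, with X_I the indicator of one ascent.
There are 171 indicators.
For each fixed i, the pair (π(i), π(i+1)) is a uniformly random ordered pair of distinct values from {1, …, 172}; by symmetry P[π(i) < π(i+1)] = 1/2.
By linearity: E[X] = 171 · (1/2) = (172 − 1) · (1/2) = 171/2 ≈ 85.500000.

E[X] = 171/2 = 85.500000.


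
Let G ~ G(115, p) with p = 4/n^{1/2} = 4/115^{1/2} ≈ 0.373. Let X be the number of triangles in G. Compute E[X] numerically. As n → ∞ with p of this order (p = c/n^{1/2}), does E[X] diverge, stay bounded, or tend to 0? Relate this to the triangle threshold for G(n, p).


Number of potential triangles: C(115, 3) = 246905.
Each occurs with probability p³ ≈ (0.373)³ ≈ 5.189592e-02.
By linearity: E[X] = C(115, 3)·p³ ≈ 246905 · 5.189592e-02 ≈ 12813.3621.
Since α = 1/2 < 1, p = c/n^{1/2} ≫ 1/n is above the triangle threshold p ~ 1/n. Asymptotically E[X] ~ (c³/6)·n^{3(1−α)} = (4³/6)·n^{1.5} → ∞; triangles are abundant w.h.p.

E[X] ≈ 12813.3621; in regime p = Θ(1/n^{1/2}) E[X] diverges (above the triangle threshold p ~ 1/n).


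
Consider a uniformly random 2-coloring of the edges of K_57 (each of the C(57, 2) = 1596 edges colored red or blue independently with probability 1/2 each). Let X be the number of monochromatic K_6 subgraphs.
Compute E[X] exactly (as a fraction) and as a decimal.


Let X = Σ_S X_S over the C(57, 6) = 36288252 subsets S of size 6, where X_S = 1 if the K_6 on S is monochromatic.
For a fixed S, the K_6 on S has C(6, 2) = 15 edges. P[all 15 edges red] = (1/2)^15, and likewise for blue, so P[monochromatic] = 2·(1/2)^15 = 2^{1 − 15} = 1/16384.
By linearity: E[X] = C(57, 6) · 2^{1 − 15} = 36288252 · 1/16384 = 9072063/4096.
Numerically: E[X] ≈ 2214.8591.

E[X] = C(57,6)·2^(1−C(6,2)) = 9072063/4096 ≈ 2214.8591.


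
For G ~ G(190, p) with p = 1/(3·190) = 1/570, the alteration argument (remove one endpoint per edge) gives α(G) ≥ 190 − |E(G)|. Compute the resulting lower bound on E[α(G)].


E[|E(G)|] = C(190, 2)·p = 17955 · (1/570) = 63/2.
E[α(G)] ≥ n − E[|E(G)|] = 190 − 63/2 = 317/2.
Numerically: ≈ 158.500000.
(This is only a lower bound; the true E[α(G)] may be larger.)

E[α(G)] ≥ 317/2 ≈ 158.500000.


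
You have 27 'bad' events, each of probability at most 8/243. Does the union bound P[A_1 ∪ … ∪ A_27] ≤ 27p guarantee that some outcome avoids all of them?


Union bound: P[∪_{i=1}^{27} A_i] ≤ Σ_i P[A_i] ≤ 27·p = 27·(8/243) = 8/9.
Numerically: 8/9 ≈ 0.88889.
Is 8/9 < 1? YES.
Since P[∪ A_i] ≤ 8/9 < 1, the complement has P[∩ A_i^c] ≥ 1 − 8/9 = 1/9 > 0, so some outcome avoids every A_i.

27·p = 8/9 ≈ 0.88889; existence CERTIFIED by the union bound.


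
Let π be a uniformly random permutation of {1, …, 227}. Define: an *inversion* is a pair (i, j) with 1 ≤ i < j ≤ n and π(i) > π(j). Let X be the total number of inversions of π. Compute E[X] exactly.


Write X = Σ X_I over the C(227, 2) = 25651 pairs i < j, with X_I the indicator of one inversion.
There are 25651 indicators.
For each fixed pair i < j, the values π(i) and π(j) are two distinct elements of {1, …, 227} in uniformly random order; by symmetry P[π(i) > π(j)] = 1/2.
By linearity: E[X] = 25651 · (1/2) = C(227, 2) · (1/2) = 25651/2 = 25651/2 ≈ 12825.50000.

E[X] = 25651/2 = 12825.50000.


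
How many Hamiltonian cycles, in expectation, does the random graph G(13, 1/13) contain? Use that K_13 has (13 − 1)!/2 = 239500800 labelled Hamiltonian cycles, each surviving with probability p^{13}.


K_13 has (13 − 1)!/2 = 239500800 labelled Hamiltonian cycles.
For each such Hamiltonian cycle H, let X_H = 1 if all 13 edges of H are present in G. Then P[X_H = 1] = p^{13} = (1/13)^{13} = 1/302875106592253.
By linearity: E[X] = Σ_H E[X_H] = 239500800 · p^{13} = 239500800 · 1/302875106592253 = 239500800/302875106592253.
Numerically: E[X] ≈ 7.90758e-07.

E[X] = 239500800 · (1/13)^{13} = 239500800/302875106592253 ≈ 7.90758e-07.


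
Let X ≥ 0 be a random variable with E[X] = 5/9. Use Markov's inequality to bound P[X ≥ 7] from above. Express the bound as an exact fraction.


μ = E[X] = 5/9, a = 7.
Markov: P[X ≥ 7] ≤ μ/a = (5/9)/7 = 5/63.
Numerically: ≈ 0.079.
(Since a = 7 > μ = 0.556, the bound 5/63 is < 1 and informative.)

P[X ≥ 7] ≤ 5/63 ≈ 0.079.


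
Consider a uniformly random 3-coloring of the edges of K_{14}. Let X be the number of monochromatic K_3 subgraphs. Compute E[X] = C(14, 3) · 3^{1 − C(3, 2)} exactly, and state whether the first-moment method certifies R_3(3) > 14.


E[X] = C(14, 3) · 3^{1 − 3} = 364 · 3^{−2} = 364/9.
As a reduced fraction: E[X] = 364/9 ≈ 40.4444.
Is E[X] < 1? NO.
Since E[X] ≥ 1, the first-moment bound is inconclusive at n = 14; it does NOT by itself certify R_3(3) > 14.

E[X] = 364/9 ≈ 40.4444; E[X] ≥ 1; first-moment method inconclusive here.


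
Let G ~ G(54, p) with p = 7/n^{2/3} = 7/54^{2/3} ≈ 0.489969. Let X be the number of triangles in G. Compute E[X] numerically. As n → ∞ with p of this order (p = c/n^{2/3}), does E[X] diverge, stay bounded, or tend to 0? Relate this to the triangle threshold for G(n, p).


Number of potential triangles: C(54, 3) = 24804.
Each occurs with probability p³ ≈ (0.489969)³ ≈ 1.17626886e-01.
By linearity: E[X] = C(54, 3)·p³ ≈ 24804 · 1.17626886e-01 ≈ 2917.617284.
Since α = 2/3 < 1, p = c/n^{2/3} ≫ 1/n is above the triangle threshold p ~ 1/n. Asymptotically E[X] ~ (c³/6)·n^{3(1−α)} = (7³/6)·n^{1} → ∞; triangles are abundant w.h.p.

E[X] ≈ 2917.617284; in regime p = Θ(1/n^{2/3}) E[X] diverges (above the triangle threshold p ~ 1/n).


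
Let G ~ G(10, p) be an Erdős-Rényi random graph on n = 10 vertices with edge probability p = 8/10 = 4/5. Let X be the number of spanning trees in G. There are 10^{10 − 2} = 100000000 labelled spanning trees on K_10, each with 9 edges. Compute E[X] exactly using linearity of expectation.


K_10 has 10^{10 − 2} = 100000000 labelled spanning trees.
For each such spanning tree H, let X_H = 1 if all 9 edges of H are present in G. Then P[X_H = 1] = p^{9} = (4/5)^{9} = 262144/1953125.
By linearity of expectation: E[X] = Σ_H E[X_H] = 100000000 · p^{9} = 100000000 · 262144/1953125 = 67108864/5.
Numerically: E[X] ≈ 1.3422e+07.

E[X] = 100000000 · (4/5)^{9} = 67108864/5 ≈ 1.3422e+07.


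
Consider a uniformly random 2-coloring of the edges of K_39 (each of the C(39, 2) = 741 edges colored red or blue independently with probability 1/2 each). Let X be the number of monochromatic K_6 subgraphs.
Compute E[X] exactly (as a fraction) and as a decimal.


Let X = Σ_S X_S over the C(39, 6) = 3262623 subsets S of size 6, where X_S = 1 if the K_6 on S is monochromatic.
For a fixed S, the K_6 on S has C(6, 2) = 15 edges. P[all 15 edges red] = (1/2)^15, and likewise for blue, so P[monochromatic] = 2·(1/2)^15 = 2^{1 − 15} = 1/16384.
Summing: E[X] = C(39, 6) · 2^{1 − 15} = 3262623 · 1/16384 = 3262623/16384.
Numerically: E[X] ≈ 199.134705.

E[X] = C(39,6)·2^(1−C(6,2)) = 3262623/16384 ≈ 199.134705.


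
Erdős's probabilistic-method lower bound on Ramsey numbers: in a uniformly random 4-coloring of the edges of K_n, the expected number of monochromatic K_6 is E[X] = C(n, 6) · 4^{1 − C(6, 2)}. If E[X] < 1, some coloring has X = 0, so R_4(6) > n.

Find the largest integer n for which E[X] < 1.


We need C(n, 6) · 4^{1 − 15} < 1, i.e. C(n, 6) < 4^{15 − 1} = 268435456.
Check values of n near the boundary:
  n = 74: C(74, 6) = 185250786; 185250786 < 268435456? YES
  n = 75: C(75, 6) = 201359550; 201359550 < 268435456? YES
  n = 76: C(76, 6) = 218618940; 218618940 < 268435456? YES
  n = 77: C(77, 6) = 237093780; 237093780 < 268435456? YES
  n = 78: C(78, 6) = 256851595; 256851595 < 268435456? YES
  n = 79: C(79, 6) = 277962685; 277962685 < 268435456? NO
  n = 80: C(80, 6) = 300500200; 300500200 < 268435456? NO
  n = 81: C(81, 6) = 324540216; 324540216 < 268435456? NO
The largest n with C(n, 6) < 268435456 is n = 78 (where E[X] = 256851595/268435456 ≈ 0.956847). Hence R_4(6) > 78, i.e. R_4(6) ≥ 79.

Largest n = 78; hence R_4(6) > 78.


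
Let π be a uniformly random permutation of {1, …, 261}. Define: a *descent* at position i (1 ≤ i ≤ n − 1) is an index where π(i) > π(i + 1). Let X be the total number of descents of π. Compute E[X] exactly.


Write X = Σ X_I over i = 1, …, 260, with X_I the indicator of one descent.
There are 260 indicators.
For each fixed i, the pair (π(i), π(i+1)) is a uniformly random ordered pair of distinct values from {1, …, 261}; by symmetry P[π(i) > π(i+1)] = 1/2.
By linearity: E[X] = 260 · (1/2) = (261 − 1) · (1/2) = 130 ≈ 130.000.

E[X] = 130 = 130.000.


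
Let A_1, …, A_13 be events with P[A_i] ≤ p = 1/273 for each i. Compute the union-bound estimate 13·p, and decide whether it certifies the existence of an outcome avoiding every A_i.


Union bound: P[∪_{i=1}^{13} A_i] ≤ Σ_i P[A_i] ≤ 13·p = 13·(1/273) = 1/21.
Numerically: 1/21 ≈ 0.0476190.
Is 1/21 < 1? YES.
Since P[∪ A_i] ≤ 1/21 < 1, the complement has P[∩ A_i^c] ≥ 1 − 1/21 = 20/21 > 0, so some outcome avoids every A_i.

13·p = 1/21 ≈ 0.0476190; existence CERTIFIED by the union bound.


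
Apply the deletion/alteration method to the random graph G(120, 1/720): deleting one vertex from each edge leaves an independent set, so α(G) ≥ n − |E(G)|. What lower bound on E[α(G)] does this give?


E[|E(G)|] = C(120, 2)·p = 7140 · (1/720) = 119/12.
E[α(G)] ≥ n − E[|E(G)|] = 120 − 119/12 = 1321/12.
Numerically: ≈ 110.083.
(This is only a lower bound; the true E[α(G)] may be larger.)

E[α(G)] ≥ 1321/12 ≈ 110.083.


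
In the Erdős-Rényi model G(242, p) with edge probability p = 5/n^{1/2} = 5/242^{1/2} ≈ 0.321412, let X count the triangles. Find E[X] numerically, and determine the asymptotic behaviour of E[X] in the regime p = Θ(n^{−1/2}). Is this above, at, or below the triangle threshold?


Number of potential triangles: C(242, 3) = 2332880.
Each occurs with probability p³ ≈ (0.321412)³ ≈ 3.32037369e-02.
By linearity: E[X] = C(242, 3)·p³ ≈ 2332880 · 3.32037369e-02 ≈ 77460.333757.
Since α = 1/2 < 1, p = c/n^{1/2} ≫ 1/n is above the triangle threshold p ~ 1/n. Asymptotically E[X] ~ (c³/6)·n^{3(1−α)} = (5³/6)·n^{1.5} → ∞; triangles are abundant w.h.p.

E[X] ≈ 77460.333757; in regime p = Θ(1/n^{1/2}) E[X] diverges (above the triangle threshold p ~ 1/n).


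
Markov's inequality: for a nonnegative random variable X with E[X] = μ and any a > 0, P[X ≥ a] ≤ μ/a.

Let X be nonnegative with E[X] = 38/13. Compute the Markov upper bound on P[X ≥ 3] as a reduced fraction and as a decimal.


μ = E[X] = 38/13, a = 3.
Markov: P[X ≥ 3] ≤ μ/a = (38/13)/3 = 38/39.
Numerically: ≈ 0.97436.
(Since a = 3 > μ = 2.92308, the bound 38/39 is < 1 and informative.)

P[X ≥ 3] ≤ 38/39 ≈ 0.97436.


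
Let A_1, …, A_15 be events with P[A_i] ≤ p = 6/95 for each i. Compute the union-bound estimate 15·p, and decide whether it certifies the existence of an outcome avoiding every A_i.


Union bound: P[∪_{i=1}^{15} A_i] ≤ Σ_i P[A_i] ≤ 15·p = 15·(6/95) = 18/19.
Numerically: 18/19 ≈ 0.9473684.
Is 18/19 < 1? YES.
Since P[∪ A_i] ≤ 18/19 < 1, the complement has P[∩ A_i^c] ≥ 1 − 18/19 = 1/19 > 0, so some outcome avoids every A_i.

15·p = 18/19 ≈ 0.9473684; existence CERTIFIED by the union bound.


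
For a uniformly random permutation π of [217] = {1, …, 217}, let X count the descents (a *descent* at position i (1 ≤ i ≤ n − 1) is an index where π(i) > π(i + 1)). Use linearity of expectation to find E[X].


Write X = Σ X_I over i = 1, …, 216, with X_I the indicator of one descent.
There are 216 indicators.
For each fixed i, the pair (π(i), π(i+1)) is a uniformly random ordered pair of distinct values from {1, …, 217}; by symmetry P[π(i) > π(i+1)] = 1/2.
By linearity: E[X] = 216 · (1/2) = (217 − 1) · (1/2) = 108 ≈ 108.000000.

E[X] = 108 = 108.000000.


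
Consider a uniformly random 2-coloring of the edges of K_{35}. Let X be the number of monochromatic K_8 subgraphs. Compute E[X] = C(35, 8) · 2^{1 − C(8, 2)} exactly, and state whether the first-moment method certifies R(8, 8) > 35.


E[X] = C(35, 8) · 2^{1 − 28} = 23535820 · 2^{−27} = 23535820/134217728.
As a reduced fraction: E[X] = 5883955/33554432 ≈ 0.17536.
Is E[X] < 1? YES.
Since E[X] < 1, there exists a 2-coloring of K_{35} with no monochromatic K_8; hence R(8, 8) > 35.

E[X] = 5883955/33554432 ≈ 0.17536; E[X] < 1, so R(8, 8) > 35.


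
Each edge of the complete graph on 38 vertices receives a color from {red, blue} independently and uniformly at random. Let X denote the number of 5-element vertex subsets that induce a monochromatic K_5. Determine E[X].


Let X = Σ_S X_S over the C(38, 5) = 501942 subsets S of size 5, where X_S = 1 if the K_5 on S is monochromatic.
For a fixed S, the K_5 on S has C(5, 2) = 10 edges. P[all 10 edges red] = (1/2)^10, and likewise for blue, so P[monochromatic] = 2·(1/2)^10 = 2^{1 − 10} = 1/512.
By linearity: E[X] = C(38, 5) · 2^{1 − 10} = 501942 · 1/512 = 250971/256.
Numerically: E[X] ≈ 980.3555.

E[X] = C(38,5)·2^(1−C(5,2)) = 250971/256 ≈ 980.3555.


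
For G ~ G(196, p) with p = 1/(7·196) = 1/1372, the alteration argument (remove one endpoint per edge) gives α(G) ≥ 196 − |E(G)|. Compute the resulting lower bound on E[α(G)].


E[|E(G)|] = C(196, 2)·p = 19110 · (1/1372) = 195/14.
E[α(G)] ≥ n − E[|E(G)|] = 196 − 195/14 = 2549/14.
Numerically: ≈ 182.07143.
(This is only a lower bound; the true E[α(G)] may be larger.)

E[α(G)] ≥ 2549/14 ≈ 182.07143.


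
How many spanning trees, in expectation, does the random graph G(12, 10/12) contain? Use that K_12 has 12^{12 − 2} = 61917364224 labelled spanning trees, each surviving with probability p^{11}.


K_12 has 12^{12 − 2} = 61917364224 labelled spanning trees.
For each such spanning tree H, let X_H = 1 if all 11 edges of H are present in G. Then P[X_H = 1] = p^{11} = (5/6)^{11} = 48828125/362797056.
By linearity: E[X] = Σ_H E[X_H] = 61917364224 · p^{11} = 61917364224 · 48828125/362797056 = 25000000000/3.
Numerically: E[X] ≈ 8.33333e+09.

E[X] = 61917364224 · (5/6)^{11} = 25000000000/3 ≈ 8.33333e+09.


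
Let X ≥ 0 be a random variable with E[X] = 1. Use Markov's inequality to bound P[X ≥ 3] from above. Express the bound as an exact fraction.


μ = E[X] = 1, a = 3.
Markov: P[X ≥ 3] ≤ μ/a = (1)/3 = 1/3.
Numerically: ≈ 0.333333.
(Since a = 3 > μ = 1.000000, the bound 1/3 is < 1 and informative.)

P[X ≥ 3] ≤ 1/3 ≈ 0.333333.


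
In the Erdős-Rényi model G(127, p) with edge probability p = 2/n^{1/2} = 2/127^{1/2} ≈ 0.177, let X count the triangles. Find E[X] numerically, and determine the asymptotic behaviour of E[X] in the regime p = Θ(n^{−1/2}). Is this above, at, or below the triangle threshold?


Number of potential triangles: C(127, 3) = 333375.
Each occurs with probability p³ ≈ (0.177)³ ≈ 5.58965e-03.
By linearity: E[X] = C(127, 3)·p³ ≈ 333375 · 5.58965e-03 ≈ 1863.449.
Since α = 1/2 < 1, p = c/n^{1/2} ≫ 1/n is above the triangle threshold p ~ 1/n. Asymptotically E[X] ~ (c³/6)·n^{3(1−α)} = (2³/6)·n^{1.5} → ∞; triangles are abundant w.h.p.

E[X] ≈ 1863.449; in regime p = Θ(1/n^{1/2}) E[X] diverges (above the triangle threshold p ~ 1/n).


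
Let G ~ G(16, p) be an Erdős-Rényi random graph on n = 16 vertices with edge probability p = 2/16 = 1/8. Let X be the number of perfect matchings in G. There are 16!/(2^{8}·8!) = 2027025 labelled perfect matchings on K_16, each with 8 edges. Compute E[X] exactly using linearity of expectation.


K_16 has 16!/(2^{8}·8!) = 2027025 labelled perfect matchings.
For each such perfect matching H, let X_H = 1 if all 8 edges of H are present in G. Then P[X_H = 1] = p^{8} = (1/8)^{8} = 1/16777216.
By linearity: E[X] = Σ_H E[X_H] = 2027025 · p^{8} = 2027025 · 1/16777216 = 2027025/16777216.
Numerically: E[X] ≈ 0.121.

E[X] = 2027025 · (1/8)^{8} = 2027025/16777216 ≈ 0.121.


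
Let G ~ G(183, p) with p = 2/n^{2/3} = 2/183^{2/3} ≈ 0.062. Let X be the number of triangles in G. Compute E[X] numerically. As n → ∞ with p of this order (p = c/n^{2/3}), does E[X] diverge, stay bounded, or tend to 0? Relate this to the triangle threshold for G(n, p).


Number of potential triangles: C(183, 3) = 1004731.
Each occurs with probability p³ ≈ (0.062)³ ≈ 2.38884e-04.
By linearity: E[X] = C(183, 3)·p³ ≈ 1004731 · 2.38884e-04 ≈ 240.015.
Since α = 2/3 < 1, p = c/n^{2/3} ≫ 1/n is above the triangle threshold p ~ 1/n. Asymptotically E[X] ~ (c³/6)·n^{3(1−α)} = (2³/6)·n^{1} → ∞; triangles are abundant w.h.p.

E[X] ≈ 240.015; in regime p = Θ(1/n^{2/3}) E[X] diverges (above the triangle threshold p ~ 1/n).


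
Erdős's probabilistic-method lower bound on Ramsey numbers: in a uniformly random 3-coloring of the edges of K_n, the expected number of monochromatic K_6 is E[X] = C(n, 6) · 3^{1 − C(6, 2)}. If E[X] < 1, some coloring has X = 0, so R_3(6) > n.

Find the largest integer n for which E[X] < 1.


We need C(n, 6) · 3^{1 − 15} < 1, i.e. C(n, 6) < 3^{15 − 1} = 4782969.
Check values of n near the boundary:
  n = 38: C(38, 6) = 2760681; 2760681 < 4782969? YES
  n = 39: C(39, 6) = 3262623; 3262623 < 4782969? YES
  n = 40: C(40, 6) = 3838380; 3838380 < 4782969? YES
  n = 41: C(41, 6) = 4496388; 4496388 < 4782969? YES
  n = 42: C(42, 6) = 5245786; 5245786 < 4782969? NO
  n = 43: C(43, 6) = 6096454; 6096454 < 4782969? NO
  n = 44: C(44, 6) = 7059052; 7059052 < 4782969? NO
The largest n with C(n, 6) < 4782969 is n = 41 (where E[X] = 1498796/1594323 ≈ 0.940083). Hence R_3(6) > 41, i.e. R_3(6) ≥ 42.

Largest n = 41; hence R_3(6) > 41.


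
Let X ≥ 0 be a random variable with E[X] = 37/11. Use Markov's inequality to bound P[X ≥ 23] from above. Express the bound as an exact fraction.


μ = E[X] = 37/11, a = 23.
Markov: P[X ≥ 23] ≤ μ/a = (37/11)/23 = 37/253.
Numerically: ≈ 0.146245.
(Since a = 23 > μ = 3.363636, the bound 37/253 is < 1 and informative.)

P[X ≥ 23] ≤ 37/253 ≈ 0.146245.


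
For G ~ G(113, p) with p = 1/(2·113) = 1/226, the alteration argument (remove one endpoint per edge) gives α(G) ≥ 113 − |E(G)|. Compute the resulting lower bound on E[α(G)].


E[|E(G)|] = C(113, 2)·p = 6328 · (1/226) = 28.
E[α(G)] ≥ n − E[|E(G)|] = 113 − 28 = 85.
Numerically: ≈ 85.000000.
(This is only a lower bound; the true E[α(G)] may be larger.)

E[α(G)] ≥ 85 ≈ 85.000000.


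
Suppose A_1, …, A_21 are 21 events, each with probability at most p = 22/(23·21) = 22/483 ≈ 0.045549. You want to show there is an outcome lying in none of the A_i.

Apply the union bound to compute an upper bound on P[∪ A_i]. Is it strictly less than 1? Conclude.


Union bound: P[∪_{i=1}^{21} A_i] ≤ Σ_i P[A_i] ≤ 21·p = 21·(22/483) = 22/23.
Numerically: 22/23 ≈ 0.956522.
Is 22/23 < 1? YES.
Since P[∪ A_i] ≤ 22/23 < 1, the complement has P[∩ A_i^c] ≥ 1 − 22/23 = 1/23 > 0, so some outcome avoids every A_i.

21·p = 22/23 ≈ 0.956522; existence CERTIFIED by the union bound.


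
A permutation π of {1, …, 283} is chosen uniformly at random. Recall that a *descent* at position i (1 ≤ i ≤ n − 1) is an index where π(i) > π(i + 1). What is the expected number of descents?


Write X = Σ X_I over i = 1, …, 282, with X_I the indicator of one descent.
There are 282 indicators.
For each fixed i, the pair (π(i), π(i+1)) is a uniformly random ordered pair of distinct values from {1, …, 283}; by symmetry P[π(i) > π(i+1)] = 1/2.
By linearity: E[X] = 282 · (1/2) = (283 − 1) · (1/2) = 141 ≈ 141.0000.

E[X] = 141 = 141.0000.


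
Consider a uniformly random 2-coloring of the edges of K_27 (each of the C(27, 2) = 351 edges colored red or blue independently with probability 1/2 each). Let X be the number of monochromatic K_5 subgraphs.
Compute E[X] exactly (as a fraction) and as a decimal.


Let X = Σ_S X_S over the C(27, 5) = 80730 subsets S of size 5, where X_S = 1 if the K_5 on S is monochromatic.
For a fixed S, the K_5 on S has C(5, 2) = 10 edges. P[all 10 edges red] = (1/2)^10, and likewise for blue, so P[monochromatic] = 2·(1/2)^10 = 2^{1 − 10} = 1/512.
By linearity of expectation: E[X] = C(27, 5) · 2^{1 − 10} = 80730 · 1/512 = 40365/256.
Numerically: E[X] ≈ 157.6758.

E[X] = C(27,5)·2^(1−C(5,2)) = 40365/256 ≈ 157.6758.


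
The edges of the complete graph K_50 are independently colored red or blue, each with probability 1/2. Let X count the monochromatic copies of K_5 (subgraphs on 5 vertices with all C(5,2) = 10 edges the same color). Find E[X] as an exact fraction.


Let X = Σ_S X_S over the C(50, 5) = 2118760 subsets S of size 5, where X_S = 1 if the K_5 on S is monochromatic.
For a fixed S, the K_5 on S has C(5, 2) = 10 edges. P[all 10 edges red] = (1/2)^10, and likewise for blue, so P[monochromatic] = 2·(1/2)^10 = 2^{1 − 10} = 1/512.
Summing: E[X] = C(50, 5) · 2^{1 − 10} = 2118760 · 1/512 = 264845/64.
Numerically: E[X] ≈ 4138.2031.

E[X] = C(50,5)·2^(1−C(5,2)) = 264845/64 ≈ 4138.2031.


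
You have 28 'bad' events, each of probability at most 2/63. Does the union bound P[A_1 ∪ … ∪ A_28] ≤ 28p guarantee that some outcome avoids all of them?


Union bound: P[∪_{i=1}^{28} A_i] ≤ Σ_i P[A_i] ≤ 28·p = 28·(2/63) = 8/9.
Numerically: 8/9 ≈ 0.888889.
Is 8/9 < 1? YES.
Since P[∪ A_i] ≤ 8/9 < 1, the complement has P[∩ A_i^c] ≥ 1 − 8/9 = 1/9 > 0, so some outcome avoids every A_i.

28·p = 8/9 ≈ 0.888889; existence CERTIFIED by the union bound.


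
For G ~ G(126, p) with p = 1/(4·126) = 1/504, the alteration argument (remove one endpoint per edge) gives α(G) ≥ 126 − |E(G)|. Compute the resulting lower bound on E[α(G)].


E[|E(G)|] = C(126, 2)·p = 7875 · (1/504) = 125/8.
E[α(G)] ≥ n − E[|E(G)|] = 126 − 125/8 = 883/8.
Numerically: ≈ 110.37500.
(This is only a lower bound; the true E[α(G)] may be larger.)

E[α(G)] ≥ 883/8 ≈ 110.37500.


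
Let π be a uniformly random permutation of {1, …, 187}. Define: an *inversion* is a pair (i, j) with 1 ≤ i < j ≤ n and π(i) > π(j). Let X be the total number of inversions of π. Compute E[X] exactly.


Write X = Σ X_I over the C(187, 2) = 17391 pairs i < j, with X_I the indicator of one inversion.
There are 17391 indicators.
For each fixed pair i < j, the values π(i) and π(j) are two distinct elements of {1, …, 187} in uniformly random order; by symmetry P[π(i) > π(j)] = 1/2.
By linearity: E[X] = 17391 · (1/2) = C(187, 2) · (1/2) = 17391/2 = 17391/2 ≈ 8695.500000.

E[X] = 17391/2 = 8695.500000.


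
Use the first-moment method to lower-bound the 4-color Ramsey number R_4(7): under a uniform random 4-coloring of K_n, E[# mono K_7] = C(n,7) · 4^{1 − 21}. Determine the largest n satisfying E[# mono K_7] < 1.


We need C(n, 7) · 4^{1 − 21} < 1, i.e. C(n, 7) < 4^{21 − 1} = 1099511627776.
Check values of n near the boundary:
  n = 174: C(174, 7) = 847879782984; 847879782984 < 1099511627776? YES
  n = 175: C(175, 7) = 883208107275; 883208107275 < 1099511627776? YES
  n = 176: C(176, 7) = 919790691600; 919790691600 < 1099511627776? YES
  n = 177: C(177, 7) = 957664425960; 957664425960 < 1099511627776? YES
  n = 178: C(178, 7) = 996867063280; 996867063280 < 1099511627776? YES
  n = 179: C(179, 7) = 1037437234460; 1037437234460 < 1099511627776? YES
  n = 180: C(180, 7) = 1079414463600; 1079414463600 < 1099511627776? YES
  n = 181: C(181, 7) = 1122839183400; 1122839183400 < 1099511627776? NO
  n = 182: C(182, 7) = 1167752750736; 1167752750736 < 1099511627776? NO
The largest n with C(n, 7) < 1099511627776 is n = 180 (where E[X] = 67463403975/68719476736 ≈ 0.98172). Hence R_4(7) > 180, i.e. R_4(7) ≥ 181.

Largest n = 180; hence R_4(7) > 180.


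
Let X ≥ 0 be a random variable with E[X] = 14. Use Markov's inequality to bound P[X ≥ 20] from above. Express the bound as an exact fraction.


μ = E[X] = 14, a = 20.
Markov: P[X ≥ 20] ≤ μ/a = (14)/20 = 7/10.
Numerically: ≈ 0.70000.
(Since a = 20 > μ = 14.00000, the bound 7/10 is < 1 and informative.)

P[X ≥ 20] ≤ 7/10 ≈ 0.70000.


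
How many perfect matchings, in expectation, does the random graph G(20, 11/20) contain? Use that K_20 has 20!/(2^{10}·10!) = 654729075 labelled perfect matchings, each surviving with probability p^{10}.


K_20 has 20!/(2^{10}·10!) = 654729075 labelled perfect matchings.
For each such perfect matching H, let X_H = 1 if all 10 edges of H are present in G. Then P[X_H = 1] = p^{10} = (11/20)^{10} = 25937424601/10240000000000.
Summing the indicators: E[X] = Σ_H E[X_H] = 654729075 · p^{10} = 654729075 · 25937424601/10240000000000 = 679279440675798963/409600000000.
Numerically: E[X] ≈ 1.6584e+06.

E[X] = 654729075 · (11/20)^{10} = 679279440675798963/409600000000 ≈ 1.6584e+06.


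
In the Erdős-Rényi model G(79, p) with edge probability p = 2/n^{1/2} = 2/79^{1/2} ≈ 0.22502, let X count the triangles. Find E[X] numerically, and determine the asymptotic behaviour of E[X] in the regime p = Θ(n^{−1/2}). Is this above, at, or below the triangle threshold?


Number of potential triangles: C(79, 3) = 79079.
Each occurs with probability p³ ≈ (0.22502)³ ≈ 1.1393295e-02.
By linearity: E[X] = C(79, 3)·p³ ≈ 79079 · 1.1393295e-02 ≈ 900.97039.
Since α = 1/2 < 1, p = c/n^{1/2} ≫ 1/n is above the triangle threshold p ~ 1/n. Asymptotically E[X] ~ (c³/6)·n^{3(1−α)} = (2³/6)·n^{1.5} → ∞; triangles are abundant w.h.p.

E[X] ≈ 900.97039; in regime p = Θ(1/n^{1/2}) E[X] diverges (above the triangle threshold p ~ 1/n).


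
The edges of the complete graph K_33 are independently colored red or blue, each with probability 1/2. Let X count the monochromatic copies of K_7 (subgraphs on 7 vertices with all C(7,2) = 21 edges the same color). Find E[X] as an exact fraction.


Let X = Σ_S X_S over the C(33, 7) = 4272048 subsets S of size 7, where X_S = 1 if the K_7 on S is monochromatic.
For a fixed S, the K_7 on S has C(7, 2) = 21 edges. P[all 21 edges red] = (1/2)^21, and likewise for blue, so P[monochromatic] = 2·(1/2)^21 = 2^{1 − 21} = 1/1048576.
By linearity of expectation: E[X] = C(33, 7) · 2^{1 − 21} = 4272048 · 1/1048576 = 267003/65536.
Numerically: E[X] ≈ 4.0741.

E[X] = C(33,7)·2^(1−C(7,2)) = 267003/65536 ≈ 4.0741.


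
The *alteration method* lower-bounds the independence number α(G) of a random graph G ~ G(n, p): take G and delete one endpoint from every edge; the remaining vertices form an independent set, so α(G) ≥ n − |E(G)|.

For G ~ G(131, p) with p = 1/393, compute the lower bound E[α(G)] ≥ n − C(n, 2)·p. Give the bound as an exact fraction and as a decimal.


E[|E(G)|] = C(131, 2)·p = 8515 · (1/393) = 65/3.
E[α(G)] ≥ n − E[|E(G)|] = 131 − 65/3 = 328/3.
Numerically: ≈ 109.3333.
(This is only a lower bound; the true E[α(G)] may be larger.)

E[α(G)] ≥ 328/3 ≈ 109.3333.


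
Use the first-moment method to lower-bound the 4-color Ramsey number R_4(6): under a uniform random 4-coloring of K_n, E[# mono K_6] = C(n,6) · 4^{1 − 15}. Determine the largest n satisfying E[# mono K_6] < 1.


We need C(n, 6) · 4^{1 − 15} < 1, i.e. C(n, 6) < 4^{15 − 1} = 268435456.
Check values of n near the boundary:
  n = 73: C(73, 6) = 170230452; 170230452 < 268435456? YES
  n = 74: C(74, 6) = 185250786; 185250786 < 268435456? YES
  n = 75: C(75, 6) = 201359550; 201359550 < 268435456? YES
  n = 76: C(76, 6) = 218618940; 218618940 < 268435456? YES
  n = 77: C(77, 6) = 237093780; 237093780 < 268435456? YES
  n = 78: C(78, 6) = 256851595; 256851595 < 268435456? YES
  n = 79: C(79, 6) = 277962685; 277962685 < 268435456? NO
The largest n with C(n, 6) < 268435456 is n = 78 (where E[X] = 256851595/268435456 ≈ 0.9568). Hence R_4(6) > 78, i.e. R_4(6) ≥ 79.

Largest n = 78; hence R_4(6) > 78.


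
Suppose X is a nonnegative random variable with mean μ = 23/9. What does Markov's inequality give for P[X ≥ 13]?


μ = E[X] = 23/9, a = 13.
Markov: P[X ≥ 13] ≤ μ/a = (23/9)/13 = 23/117.
Numerically: ≈ 0.19658.
(Since a = 13 > μ = 2.55556, the bound 23/117 is < 1 and informative.)

P[X ≥ 13] ≤ 23/117 ≈ 0.19658.


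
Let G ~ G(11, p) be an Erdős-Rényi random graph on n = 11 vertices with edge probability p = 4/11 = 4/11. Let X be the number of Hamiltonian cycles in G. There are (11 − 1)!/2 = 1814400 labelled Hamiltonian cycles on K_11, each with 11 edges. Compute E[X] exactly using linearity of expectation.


K_11 has (11 − 1)!/2 = 1814400 labelled Hamiltonian cycles.
For each such Hamiltonian cycle H, let X_H = 1 if all 11 edges of H are present in G. Then P[X_H = 1] = p^{11} = (4/11)^{11} = 4194304/285311670611.
By linearity of expectation: E[X] = Σ_H E[X_H] = 1814400 · p^{11} = 1814400 · 4194304/285311670611 = 7610145177600/285311670611.
Numerically: E[X] ≈ 26.673.

E[X] = 1814400 · (4/11)^{11} = 7610145177600/285311670611 ≈ 26.673.


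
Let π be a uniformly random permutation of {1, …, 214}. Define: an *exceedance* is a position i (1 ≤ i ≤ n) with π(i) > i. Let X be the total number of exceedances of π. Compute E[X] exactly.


Write X = Σ_{i=1}^{214} X_i, where X_i = 1_{π(i) > i}.
For each fixed i, π(i) is uniform over {1, …, 214} (marginal of a uniform permutation), so P[π(i) > i] = (n − i)/n. Summing: Σ_{i=1}^{214} (n − i)/n = (0 + 1 + … + 213)/214 = 214(214 − 1)/(2·214) = (214 − 1)/2.
Hence E[X] = Σ_{i=1}^{214} (214 − i)/214 = 213/2 ≈ 106.500000.

E[X] = 213/2 = 106.500000.


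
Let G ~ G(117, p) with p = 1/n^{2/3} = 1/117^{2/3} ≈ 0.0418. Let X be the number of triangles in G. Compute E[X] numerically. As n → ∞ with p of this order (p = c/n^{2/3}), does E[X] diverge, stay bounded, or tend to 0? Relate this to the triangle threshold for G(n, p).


Number of potential triangles: C(117, 3) = 260130.
Each occurs with probability p³ ≈ (0.0418)³ ≈ 7.305136e-05.
By linearity: E[X] = C(117, 3)·p³ ≈ 260130 · 7.305136e-05 ≈ 19.0028.
Since α = 2/3 < 1, p = c/n^{2/3} ≫ 1/n is above the triangle threshold p ~ 1/n. Asymptotically E[X] ~ (c³/6)·n^{3(1−α)} = (1³/6)·n^{1} → ∞; triangles are abundant w.h.p.

E[X] ≈ 19.0028; in regime p = Θ(1/n^{2/3}) E[X] diverges (above the triangle threshold p ~ 1/n).


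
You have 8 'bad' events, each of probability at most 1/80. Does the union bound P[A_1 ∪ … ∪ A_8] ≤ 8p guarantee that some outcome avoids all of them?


Union bound: P[∪_{i=1}^{8} A_i] ≤ Σ_i P[A_i] ≤ 8·p = 8·(1/80) = 1/10.
Numerically: 1/10 ≈ 0.1000000.
Is 1/10 < 1? YES.
Since P[∪ A_i] ≤ 1/10 < 1, the complement has P[∩ A_i^c] ≥ 1 − 1/10 = 9/10 > 0, so some outcome avoids every A_i.

8·p = 1/10 ≈ 0.1000000; existence CERTIFIED by the union bound.


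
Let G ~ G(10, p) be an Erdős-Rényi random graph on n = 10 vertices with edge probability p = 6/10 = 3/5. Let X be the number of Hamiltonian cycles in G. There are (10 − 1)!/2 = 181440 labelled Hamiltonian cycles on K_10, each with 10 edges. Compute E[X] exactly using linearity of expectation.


K_10 has (10 − 1)!/2 = 181440 labelled Hamiltonian cycles.
For each such Hamiltonian cycle H, let X_H = 1 if all 10 edges of H are present in G. Then P[X_H = 1] = p^{10} = (3/5)^{10} = 59049/9765625.
By linearity: E[X] = Σ_H E[X_H] = 181440 · p^{10} = 181440 · 59049/9765625 = 2142770112/1953125.
Numerically: E[X] ≈ 1.1e+03.

E[X] = 181440 · (3/5)^{10} = 2142770112/1953125 ≈ 1.1e+03.


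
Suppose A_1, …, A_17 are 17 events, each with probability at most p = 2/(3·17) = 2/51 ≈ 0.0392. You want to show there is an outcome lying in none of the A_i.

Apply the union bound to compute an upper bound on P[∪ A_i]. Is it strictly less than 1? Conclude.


Union bound: P[∪_{i=1}^{17} A_i] ≤ Σ_i P[A_i] ≤ 17·p = 17·(2/51) = 2/3.
Numerically: 2/3 ≈ 0.6667.
Is 2/3 < 1? YES.
Since P[∪ A_i] ≤ 2/3 < 1, the complement has P[∩ A_i^c] ≥ 1 − 2/3 = 1/3 > 0, so some outcome avoids every A_i.

17·p = 2/3 ≈ 0.6667; existence CERTIFIED by the union bound.


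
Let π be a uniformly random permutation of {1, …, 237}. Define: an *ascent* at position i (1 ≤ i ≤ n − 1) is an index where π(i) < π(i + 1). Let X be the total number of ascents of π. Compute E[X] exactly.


Write X = Σ X_I over i = 1, …, 236, with X_I the indicator of one ascent.
There are 236 indicators.
For each fixed i, the pair (π(i), π(i+1)) is a uniformly random ordered pair of distinct values from {1, …, 237}; by symmetry P[π(i) < π(i+1)] = 1/2.
By linearity: E[X] = 236 · (1/2) = (237 − 1) · (1/2) = 118 ≈ 118.000.

E[X] = 118 = 118.000.


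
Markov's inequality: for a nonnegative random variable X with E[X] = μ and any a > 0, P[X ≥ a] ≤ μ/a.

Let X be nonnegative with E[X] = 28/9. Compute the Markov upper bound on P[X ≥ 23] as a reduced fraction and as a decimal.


μ = E[X] = 28/9, a = 23.
Markov: P[X ≥ 23] ≤ μ/a = (28/9)/23 = 28/207.
Numerically: ≈ 0.13527.
(Since a = 23 > μ = 3.11111, the bound 28/207 is < 1 and informative.)

P[X ≥ 23] ≤ 28/207 ≈ 0.13527.


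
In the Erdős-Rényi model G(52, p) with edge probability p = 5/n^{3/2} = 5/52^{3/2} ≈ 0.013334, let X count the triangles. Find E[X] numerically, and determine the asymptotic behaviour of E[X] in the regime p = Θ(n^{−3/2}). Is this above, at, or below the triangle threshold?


Number of potential triangles: C(52, 3) = 22100.
Each occurs with probability p³ ≈ (0.013334)³ ≈ 2.3708003e-06.
By linearity: E[X] = C(52, 3)·p³ ≈ 22100 · 2.3708003e-06 ≈ 0.05239.
Since α = 3/2 > 1, p = c/n^{3/2} = o(1/n) is below the triangle threshold p ~ 1/n. Asymptotically E[X] ~ (c³/6)·n^{3(1−α)} = (5³/6)·n^{-1.5} → 0, so by Markov's inequality G has no triangles w.h.p.

E[X] ≈ 0.05239; in regime p = Θ(1/n^{3/2}) E[X] tends to 0 (below the triangle threshold p ~ 1/n).


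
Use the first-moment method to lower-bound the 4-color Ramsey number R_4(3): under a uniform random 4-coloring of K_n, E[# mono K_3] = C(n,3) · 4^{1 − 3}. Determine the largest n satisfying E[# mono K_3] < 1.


We need C(n, 3) · 4^{1 − 3} < 1, i.e. C(n, 3) < 4^{3 − 1} = 16.
Check values of n near the boundary:
  n = 3: C(3, 3) = 1; 1 < 16? YES
  n = 4: C(4, 3) = 4; 4 < 16? YES
  n = 5: C(5, 3) = 10; 10 < 16? YES
  n = 6: C(6, 3) = 20; 20 < 16? NO
  n = 7: C(7, 3) = 35; 35 < 16? NO
  n = 8: C(8, 3) = 56; 56 < 16? NO
The largest n with C(n, 3) < 16 is n = 5 (where E[X] = 5/8 ≈ 0.625). Hence R_4(3) > 5, i.e. R_4(3) ≥ 6.

Largest n = 5; hence R_4(3) > 5.


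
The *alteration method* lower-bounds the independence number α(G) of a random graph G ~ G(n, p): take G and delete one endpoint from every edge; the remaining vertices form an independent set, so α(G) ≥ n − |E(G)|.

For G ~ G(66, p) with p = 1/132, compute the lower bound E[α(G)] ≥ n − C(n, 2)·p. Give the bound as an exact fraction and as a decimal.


E[|E(G)|] = C(66, 2)·p = 2145 · (1/132) = 65/4.
E[α(G)] ≥ n − E[|E(G)|] = 66 − 65/4 = 199/4.
Numerically: ≈ 49.7500.
(This is only a lower bound; the true E[α(G)] may be larger.)

E[α(G)] ≥ 199/4 ≈ 49.7500.


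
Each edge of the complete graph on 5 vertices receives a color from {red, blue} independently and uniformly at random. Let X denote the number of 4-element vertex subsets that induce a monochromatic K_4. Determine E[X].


Let X = Σ_S X_S over the C(5, 4) = 5 subsets S of size 4, where X_S = 1 if the K_4 on S is monochromatic.
For a fixed S, the K_4 on S has C(4, 2) = 6 edges. P[all 6 edges red] = (1/2)^6, and likewise for blue, so P[monochromatic] = 2·(1/2)^6 = 2^{1 − 6} = 1/32.
Summing: E[X] = C(5, 4) · 2^{1 − 6} = 5 · 1/32 = 5/32.
Numerically: E[X] ≈ 0.15625.

E[X] = C(5,4)·2^(1−C(4,2)) = 5/32 ≈ 0.15625.


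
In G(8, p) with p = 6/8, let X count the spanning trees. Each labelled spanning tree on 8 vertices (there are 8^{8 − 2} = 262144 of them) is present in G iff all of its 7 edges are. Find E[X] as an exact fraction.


K_8 has 8^{8 − 2} = 262144 labelled spanning trees.
For each such spanning tree H, let X_H = 1 if all 7 edges of H are present in G. Then P[X_H = 1] = p^{7} = (3/4)^{7} = 2187/16384.
By linearity: E[X] = Σ_H E[X_H] = 262144 · p^{7} = 262144 · 2187/16384 = 34992.
Numerically: E[X] ≈ 3.5e+04.

E[X] = 262144 · (3/4)^{7} = 34992 ≈ 3.5e+04.
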